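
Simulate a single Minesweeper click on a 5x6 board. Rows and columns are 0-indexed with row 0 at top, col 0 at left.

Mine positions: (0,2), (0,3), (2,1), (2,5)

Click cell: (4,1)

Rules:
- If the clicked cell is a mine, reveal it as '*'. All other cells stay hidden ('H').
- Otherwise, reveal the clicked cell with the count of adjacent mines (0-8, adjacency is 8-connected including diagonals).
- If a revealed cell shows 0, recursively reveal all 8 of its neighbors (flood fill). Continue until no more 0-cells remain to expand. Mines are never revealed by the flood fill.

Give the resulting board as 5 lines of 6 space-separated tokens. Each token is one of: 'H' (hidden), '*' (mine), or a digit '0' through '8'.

H H H H H H
H H 3 2 2 H
H H 1 0 1 H
1 1 1 0 1 1
0 0 0 0 0 0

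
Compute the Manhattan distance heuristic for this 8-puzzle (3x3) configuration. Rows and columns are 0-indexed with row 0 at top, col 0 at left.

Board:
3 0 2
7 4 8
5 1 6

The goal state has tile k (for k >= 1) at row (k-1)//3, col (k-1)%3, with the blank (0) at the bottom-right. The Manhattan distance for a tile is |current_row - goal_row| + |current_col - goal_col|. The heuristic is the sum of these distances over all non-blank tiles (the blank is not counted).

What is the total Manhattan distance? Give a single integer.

Answer: 13

Derivation:
Tile 3: (0,0)->(0,2) = 2
Tile 2: (0,2)->(0,1) = 1
Tile 7: (1,0)->(2,0) = 1
Tile 4: (1,1)->(1,0) = 1
Tile 8: (1,2)->(2,1) = 2
Tile 5: (2,0)->(1,1) = 2
Tile 1: (2,1)->(0,0) = 3
Tile 6: (2,2)->(1,2) = 1
Sum: 2 + 1 + 1 + 1 + 2 + 2 + 3 + 1 = 13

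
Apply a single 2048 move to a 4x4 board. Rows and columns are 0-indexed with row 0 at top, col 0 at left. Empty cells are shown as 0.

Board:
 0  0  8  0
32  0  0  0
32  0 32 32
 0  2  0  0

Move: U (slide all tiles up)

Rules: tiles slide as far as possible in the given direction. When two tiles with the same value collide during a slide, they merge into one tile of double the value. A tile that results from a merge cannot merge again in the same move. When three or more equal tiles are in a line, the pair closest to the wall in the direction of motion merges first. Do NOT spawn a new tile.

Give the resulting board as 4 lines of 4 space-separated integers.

Answer: 64  2  8 32
 0  0 32  0
 0  0  0  0
 0  0  0  0

Derivation:
Slide up:
col 0: [0, 32, 32, 0] -> [64, 0, 0, 0]
col 1: [0, 0, 0, 2] -> [2, 0, 0, 0]
col 2: [8, 0, 32, 0] -> [8, 32, 0, 0]
col 3: [0, 0, 32, 0] -> [32, 0, 0, 0]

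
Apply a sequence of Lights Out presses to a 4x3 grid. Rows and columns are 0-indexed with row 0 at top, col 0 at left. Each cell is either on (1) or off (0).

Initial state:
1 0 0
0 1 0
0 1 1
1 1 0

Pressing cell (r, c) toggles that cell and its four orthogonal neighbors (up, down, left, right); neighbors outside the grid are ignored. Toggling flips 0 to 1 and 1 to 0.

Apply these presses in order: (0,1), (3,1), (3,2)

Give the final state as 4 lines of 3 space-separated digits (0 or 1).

After press 1 at (0,1):
0 1 1
0 0 0
0 1 1
1 1 0

After press 2 at (3,1):
0 1 1
0 0 0
0 0 1
0 0 1

After press 3 at (3,2):
0 1 1
0 0 0
0 0 0
0 1 0

Answer: 0 1 1
0 0 0
0 0 0
0 1 0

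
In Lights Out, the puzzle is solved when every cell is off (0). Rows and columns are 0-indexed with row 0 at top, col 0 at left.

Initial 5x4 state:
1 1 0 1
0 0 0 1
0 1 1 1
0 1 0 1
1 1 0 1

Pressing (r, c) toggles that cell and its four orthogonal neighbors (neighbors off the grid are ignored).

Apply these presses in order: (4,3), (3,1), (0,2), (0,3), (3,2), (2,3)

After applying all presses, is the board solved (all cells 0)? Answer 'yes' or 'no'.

After press 1 at (4,3):
1 1 0 1
0 0 0 1
0 1 1 1
0 1 0 0
1 1 1 0

After press 2 at (3,1):
1 1 0 1
0 0 0 1
0 0 1 1
1 0 1 0
1 0 1 0

After press 3 at (0,2):
1 0 1 0
0 0 1 1
0 0 1 1
1 0 1 0
1 0 1 0

After press 4 at (0,3):
1 0 0 1
0 0 1 0
0 0 1 1
1 0 1 0
1 0 1 0

After press 5 at (3,2):
1 0 0 1
0 0 1 0
0 0 0 1
1 1 0 1
1 0 0 0

After press 6 at (2,3):
1 0 0 1
0 0 1 1
0 0 1 0
1 1 0 0
1 0 0 0

Lights still on: 8

Answer: no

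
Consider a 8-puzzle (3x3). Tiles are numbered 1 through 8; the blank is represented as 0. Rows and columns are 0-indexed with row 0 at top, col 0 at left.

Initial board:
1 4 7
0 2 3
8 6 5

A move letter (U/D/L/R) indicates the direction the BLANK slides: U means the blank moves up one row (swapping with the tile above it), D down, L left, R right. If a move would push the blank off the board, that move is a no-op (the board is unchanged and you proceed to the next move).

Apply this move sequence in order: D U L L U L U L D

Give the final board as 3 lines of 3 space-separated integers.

Answer: 1 4 7
0 2 3
8 6 5

Derivation:
After move 1 (D):
1 4 7
8 2 3
0 6 5

After move 2 (U):
1 4 7
0 2 3
8 6 5

After move 3 (L):
1 4 7
0 2 3
8 6 5

After move 4 (L):
1 4 7
0 2 3
8 6 5

After move 5 (U):
0 4 7
1 2 3
8 6 5

After move 6 (L):
0 4 7
1 2 3
8 6 5

After move 7 (U):
0 4 7
1 2 3
8 6 5

After move 8 (L):
0 4 7
1 2 3
8 6 5

After move 9 (D):
1 4 7
0 2 3
8 6 5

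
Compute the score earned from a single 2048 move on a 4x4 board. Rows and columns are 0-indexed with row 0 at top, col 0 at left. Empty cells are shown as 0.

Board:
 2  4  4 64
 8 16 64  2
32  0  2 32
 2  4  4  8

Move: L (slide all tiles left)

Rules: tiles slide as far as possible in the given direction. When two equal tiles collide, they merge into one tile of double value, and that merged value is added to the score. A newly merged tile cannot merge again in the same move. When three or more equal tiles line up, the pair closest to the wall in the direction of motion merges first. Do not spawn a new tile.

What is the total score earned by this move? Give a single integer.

Slide left:
row 0: [2, 4, 4, 64] -> [2, 8, 64, 0]  score +8 (running 8)
row 1: [8, 16, 64, 2] -> [8, 16, 64, 2]  score +0 (running 8)
row 2: [32, 0, 2, 32] -> [32, 2, 32, 0]  score +0 (running 8)
row 3: [2, 4, 4, 8] -> [2, 8, 8, 0]  score +8 (running 16)
Board after move:
 2  8 64  0
 8 16 64  2
32  2 32  0
 2  8  8  0

Answer: 16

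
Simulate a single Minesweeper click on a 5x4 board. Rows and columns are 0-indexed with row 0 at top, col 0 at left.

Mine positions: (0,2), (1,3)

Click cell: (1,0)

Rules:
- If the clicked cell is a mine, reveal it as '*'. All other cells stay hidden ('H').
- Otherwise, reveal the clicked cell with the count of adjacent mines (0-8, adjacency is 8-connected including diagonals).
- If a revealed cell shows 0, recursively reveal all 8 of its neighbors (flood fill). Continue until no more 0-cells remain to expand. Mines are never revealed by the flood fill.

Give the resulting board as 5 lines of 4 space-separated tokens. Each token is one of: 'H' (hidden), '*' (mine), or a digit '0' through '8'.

0 1 H H
0 1 2 H
0 0 1 1
0 0 0 0
0 0 0 0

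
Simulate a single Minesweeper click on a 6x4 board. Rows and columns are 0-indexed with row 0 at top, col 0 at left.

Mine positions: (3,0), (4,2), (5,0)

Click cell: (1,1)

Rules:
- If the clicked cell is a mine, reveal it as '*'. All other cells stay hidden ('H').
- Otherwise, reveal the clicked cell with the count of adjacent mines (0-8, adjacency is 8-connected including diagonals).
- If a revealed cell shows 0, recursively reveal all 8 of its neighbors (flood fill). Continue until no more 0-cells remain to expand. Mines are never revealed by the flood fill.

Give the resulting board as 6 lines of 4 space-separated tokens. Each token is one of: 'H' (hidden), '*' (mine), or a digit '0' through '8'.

0 0 0 0
0 0 0 0
1 1 0 0
H 2 1 1
H H H H
H H H H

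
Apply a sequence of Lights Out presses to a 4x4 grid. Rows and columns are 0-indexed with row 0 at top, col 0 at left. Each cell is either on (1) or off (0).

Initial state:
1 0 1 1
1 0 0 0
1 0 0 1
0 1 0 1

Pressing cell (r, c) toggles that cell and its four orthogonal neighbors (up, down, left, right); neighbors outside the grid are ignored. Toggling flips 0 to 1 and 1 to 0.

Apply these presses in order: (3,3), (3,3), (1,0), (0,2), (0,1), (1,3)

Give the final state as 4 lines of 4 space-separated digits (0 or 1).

Answer: 1 0 1 1
0 0 0 1
0 0 0 0
0 1 0 1

Derivation:
After press 1 at (3,3):
1 0 1 1
1 0 0 0
1 0 0 0
0 1 1 0

After press 2 at (3,3):
1 0 1 1
1 0 0 0
1 0 0 1
0 1 0 1

After press 3 at (1,0):
0 0 1 1
0 1 0 0
0 0 0 1
0 1 0 1

After press 4 at (0,2):
0 1 0 0
0 1 1 0
0 0 0 1
0 1 0 1

After press 5 at (0,1):
1 0 1 0
0 0 1 0
0 0 0 1
0 1 0 1

After press 6 at (1,3):
1 0 1 1
0 0 0 1
0 0 0 0
0 1 0 1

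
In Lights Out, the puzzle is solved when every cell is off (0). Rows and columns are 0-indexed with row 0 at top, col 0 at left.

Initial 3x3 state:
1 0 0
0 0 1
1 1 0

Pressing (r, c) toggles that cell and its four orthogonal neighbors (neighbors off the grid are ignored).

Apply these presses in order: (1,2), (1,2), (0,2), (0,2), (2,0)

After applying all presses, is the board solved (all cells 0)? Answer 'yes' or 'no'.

After press 1 at (1,2):
1 0 1
0 1 0
1 1 1

After press 2 at (1,2):
1 0 0
0 0 1
1 1 0

After press 3 at (0,2):
1 1 1
0 0 0
1 1 0

After press 4 at (0,2):
1 0 0
0 0 1
1 1 0

After press 5 at (2,0):
1 0 0
1 0 1
0 0 0

Lights still on: 3

Answer: no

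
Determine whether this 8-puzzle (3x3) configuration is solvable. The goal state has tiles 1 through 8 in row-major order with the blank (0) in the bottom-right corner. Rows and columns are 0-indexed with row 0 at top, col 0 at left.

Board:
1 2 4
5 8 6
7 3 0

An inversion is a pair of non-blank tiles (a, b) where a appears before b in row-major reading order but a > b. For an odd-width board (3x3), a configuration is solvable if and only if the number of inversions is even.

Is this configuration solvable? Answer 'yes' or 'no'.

Inversions (pairs i<j in row-major order where tile[i] > tile[j] > 0): 7
7 is odd, so the puzzle is not solvable.

Answer: no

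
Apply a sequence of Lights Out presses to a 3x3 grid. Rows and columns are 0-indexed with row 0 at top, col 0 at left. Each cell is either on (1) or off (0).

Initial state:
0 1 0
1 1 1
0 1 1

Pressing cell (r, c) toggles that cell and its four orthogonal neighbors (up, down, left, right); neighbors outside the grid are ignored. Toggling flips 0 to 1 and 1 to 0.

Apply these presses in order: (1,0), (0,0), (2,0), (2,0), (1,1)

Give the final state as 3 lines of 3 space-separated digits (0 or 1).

Answer: 0 1 0
0 1 0
1 0 1

Derivation:
After press 1 at (1,0):
1 1 0
0 0 1
1 1 1

After press 2 at (0,0):
0 0 0
1 0 1
1 1 1

After press 3 at (2,0):
0 0 0
0 0 1
0 0 1

After press 4 at (2,0):
0 0 0
1 0 1
1 1 1

After press 5 at (1,1):
0 1 0
0 1 0
1 0 1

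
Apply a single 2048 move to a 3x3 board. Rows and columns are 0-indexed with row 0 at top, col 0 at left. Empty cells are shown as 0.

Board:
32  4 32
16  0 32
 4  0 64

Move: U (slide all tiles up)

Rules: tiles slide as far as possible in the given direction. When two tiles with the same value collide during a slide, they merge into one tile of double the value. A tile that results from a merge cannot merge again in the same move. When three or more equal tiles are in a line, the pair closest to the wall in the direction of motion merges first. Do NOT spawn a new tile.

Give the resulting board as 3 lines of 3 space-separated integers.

Answer: 32  4 64
16  0 64
 4  0  0

Derivation:
Slide up:
col 0: [32, 16, 4] -> [32, 16, 4]
col 1: [4, 0, 0] -> [4, 0, 0]
col 2: [32, 32, 64] -> [64, 64, 0]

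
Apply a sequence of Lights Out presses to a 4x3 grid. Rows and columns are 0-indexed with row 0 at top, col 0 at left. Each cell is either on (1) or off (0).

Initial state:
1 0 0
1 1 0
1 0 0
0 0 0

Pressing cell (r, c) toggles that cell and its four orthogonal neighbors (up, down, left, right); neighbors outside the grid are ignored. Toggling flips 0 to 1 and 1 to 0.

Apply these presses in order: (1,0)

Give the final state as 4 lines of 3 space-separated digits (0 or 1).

After press 1 at (1,0):
0 0 0
0 0 0
0 0 0
0 0 0

Answer: 0 0 0
0 0 0
0 0 0
0 0 0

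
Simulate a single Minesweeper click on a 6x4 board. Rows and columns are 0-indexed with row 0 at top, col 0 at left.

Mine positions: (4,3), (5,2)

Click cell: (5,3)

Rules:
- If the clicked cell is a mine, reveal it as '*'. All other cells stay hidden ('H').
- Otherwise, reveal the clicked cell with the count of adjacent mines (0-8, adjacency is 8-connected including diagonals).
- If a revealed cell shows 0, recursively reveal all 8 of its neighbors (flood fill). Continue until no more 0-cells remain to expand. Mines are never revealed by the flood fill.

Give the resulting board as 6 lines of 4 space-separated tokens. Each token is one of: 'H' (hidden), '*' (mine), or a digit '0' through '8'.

H H H H
H H H H
H H H H
H H H H
H H H H
H H H 2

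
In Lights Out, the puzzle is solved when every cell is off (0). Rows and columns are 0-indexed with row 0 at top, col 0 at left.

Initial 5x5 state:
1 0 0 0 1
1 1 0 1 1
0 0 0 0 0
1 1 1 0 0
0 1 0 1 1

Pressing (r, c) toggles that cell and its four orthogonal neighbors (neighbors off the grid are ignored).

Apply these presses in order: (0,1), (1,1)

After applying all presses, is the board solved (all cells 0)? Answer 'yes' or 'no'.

After press 1 at (0,1):
0 1 1 0 1
1 0 0 1 1
0 0 0 0 0
1 1 1 0 0
0 1 0 1 1

After press 2 at (1,1):
0 0 1 0 1
0 1 1 1 1
0 1 0 0 0
1 1 1 0 0
0 1 0 1 1

Lights still on: 13

Answer: no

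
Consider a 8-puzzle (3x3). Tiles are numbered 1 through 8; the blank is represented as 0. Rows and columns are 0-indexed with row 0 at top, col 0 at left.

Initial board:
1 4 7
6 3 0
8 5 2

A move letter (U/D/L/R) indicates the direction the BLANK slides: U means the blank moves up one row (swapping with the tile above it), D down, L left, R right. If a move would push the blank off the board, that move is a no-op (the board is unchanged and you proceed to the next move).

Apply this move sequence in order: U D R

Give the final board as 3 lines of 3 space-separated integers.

After move 1 (U):
1 4 0
6 3 7
8 5 2

After move 2 (D):
1 4 7
6 3 0
8 5 2

After move 3 (R):
1 4 7
6 3 0
8 5 2

Answer: 1 4 7
6 3 0
8 5 2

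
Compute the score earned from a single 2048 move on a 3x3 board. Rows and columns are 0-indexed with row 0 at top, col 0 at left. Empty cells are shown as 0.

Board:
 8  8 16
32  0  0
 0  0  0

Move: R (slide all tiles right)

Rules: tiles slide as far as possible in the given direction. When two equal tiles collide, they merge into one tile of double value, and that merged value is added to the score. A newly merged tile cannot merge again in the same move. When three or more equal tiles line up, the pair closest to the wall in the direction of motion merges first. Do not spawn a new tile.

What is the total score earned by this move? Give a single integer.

Slide right:
row 0: [8, 8, 16] -> [0, 16, 16]  score +16 (running 16)
row 1: [32, 0, 0] -> [0, 0, 32]  score +0 (running 16)
row 2: [0, 0, 0] -> [0, 0, 0]  score +0 (running 16)
Board after move:
 0 16 16
 0  0 32
 0  0  0

Answer: 16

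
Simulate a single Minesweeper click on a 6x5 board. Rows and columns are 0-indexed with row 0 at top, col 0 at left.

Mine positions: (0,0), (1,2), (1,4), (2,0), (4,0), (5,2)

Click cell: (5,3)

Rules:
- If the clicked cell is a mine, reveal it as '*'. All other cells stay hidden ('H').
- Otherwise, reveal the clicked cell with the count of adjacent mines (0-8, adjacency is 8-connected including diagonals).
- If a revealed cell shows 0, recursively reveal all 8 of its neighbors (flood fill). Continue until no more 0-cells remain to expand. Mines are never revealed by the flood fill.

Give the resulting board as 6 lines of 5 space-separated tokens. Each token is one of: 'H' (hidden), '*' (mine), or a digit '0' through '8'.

H H H H H
H H H H H
H H H H H
H H H H H
H H H H H
H H H 1 H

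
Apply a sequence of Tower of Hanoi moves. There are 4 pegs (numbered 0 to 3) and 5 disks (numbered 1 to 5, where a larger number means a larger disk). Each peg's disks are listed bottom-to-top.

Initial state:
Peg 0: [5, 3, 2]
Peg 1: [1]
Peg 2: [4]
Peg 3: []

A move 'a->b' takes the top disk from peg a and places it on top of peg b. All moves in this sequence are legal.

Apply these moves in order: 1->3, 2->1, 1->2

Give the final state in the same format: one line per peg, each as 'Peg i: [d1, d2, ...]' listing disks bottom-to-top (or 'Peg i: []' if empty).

After move 1 (1->3):
Peg 0: [5, 3, 2]
Peg 1: []
Peg 2: [4]
Peg 3: [1]

After move 2 (2->1):
Peg 0: [5, 3, 2]
Peg 1: [4]
Peg 2: []
Peg 3: [1]

After move 3 (1->2):
Peg 0: [5, 3, 2]
Peg 1: []
Peg 2: [4]
Peg 3: [1]

Answer: Peg 0: [5, 3, 2]
Peg 1: []
Peg 2: [4]
Peg 3: [1]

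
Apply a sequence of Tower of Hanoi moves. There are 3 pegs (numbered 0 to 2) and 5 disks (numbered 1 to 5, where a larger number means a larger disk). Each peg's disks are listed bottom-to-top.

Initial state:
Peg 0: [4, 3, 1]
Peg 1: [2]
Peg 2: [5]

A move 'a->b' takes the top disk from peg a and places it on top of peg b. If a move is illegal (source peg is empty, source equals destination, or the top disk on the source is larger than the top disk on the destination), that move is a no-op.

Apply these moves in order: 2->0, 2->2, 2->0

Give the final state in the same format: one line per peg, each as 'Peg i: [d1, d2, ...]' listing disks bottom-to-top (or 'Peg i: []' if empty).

After move 1 (2->0):
Peg 0: [4, 3, 1]
Peg 1: [2]
Peg 2: [5]

After move 2 (2->2):
Peg 0: [4, 3, 1]
Peg 1: [2]
Peg 2: [5]

After move 3 (2->0):
Peg 0: [4, 3, 1]
Peg 1: [2]
Peg 2: [5]

Answer: Peg 0: [4, 3, 1]
Peg 1: [2]
Peg 2: [5]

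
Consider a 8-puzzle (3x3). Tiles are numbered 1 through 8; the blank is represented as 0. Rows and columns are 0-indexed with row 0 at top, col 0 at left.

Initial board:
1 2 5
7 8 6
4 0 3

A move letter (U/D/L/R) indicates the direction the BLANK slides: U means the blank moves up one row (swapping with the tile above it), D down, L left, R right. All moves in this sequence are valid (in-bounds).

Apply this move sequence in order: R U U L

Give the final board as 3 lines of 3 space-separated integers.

After move 1 (R):
1 2 5
7 8 6
4 3 0

After move 2 (U):
1 2 5
7 8 0
4 3 6

After move 3 (U):
1 2 0
7 8 5
4 3 6

After move 4 (L):
1 0 2
7 8 5
4 3 6

Answer: 1 0 2
7 8 5
4 3 6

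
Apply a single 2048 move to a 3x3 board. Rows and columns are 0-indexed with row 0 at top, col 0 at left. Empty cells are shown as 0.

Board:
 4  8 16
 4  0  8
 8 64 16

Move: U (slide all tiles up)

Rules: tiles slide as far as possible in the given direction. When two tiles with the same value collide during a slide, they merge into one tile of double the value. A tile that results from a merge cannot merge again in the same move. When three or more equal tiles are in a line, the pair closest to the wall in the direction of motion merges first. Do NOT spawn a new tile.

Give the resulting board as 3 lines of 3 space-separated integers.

Answer:  8  8 16
 8 64  8
 0  0 16

Derivation:
Slide up:
col 0: [4, 4, 8] -> [8, 8, 0]
col 1: [8, 0, 64] -> [8, 64, 0]
col 2: [16, 8, 16] -> [16, 8, 16]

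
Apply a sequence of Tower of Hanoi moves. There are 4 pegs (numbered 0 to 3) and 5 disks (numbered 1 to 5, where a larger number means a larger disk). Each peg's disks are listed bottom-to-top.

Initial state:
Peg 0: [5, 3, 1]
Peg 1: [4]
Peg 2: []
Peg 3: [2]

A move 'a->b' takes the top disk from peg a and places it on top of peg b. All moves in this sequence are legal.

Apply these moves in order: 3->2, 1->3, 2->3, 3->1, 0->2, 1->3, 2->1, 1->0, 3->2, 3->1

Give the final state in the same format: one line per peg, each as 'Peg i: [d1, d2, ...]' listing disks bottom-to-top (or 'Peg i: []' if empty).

Answer: Peg 0: [5, 3, 1]
Peg 1: [4]
Peg 2: [2]
Peg 3: []

Derivation:
After move 1 (3->2):
Peg 0: [5, 3, 1]
Peg 1: [4]
Peg 2: [2]
Peg 3: []

After move 2 (1->3):
Peg 0: [5, 3, 1]
Peg 1: []
Peg 2: [2]
Peg 3: [4]

After move 3 (2->3):
Peg 0: [5, 3, 1]
Peg 1: []
Peg 2: []
Peg 3: [4, 2]

After move 4 (3->1):
Peg 0: [5, 3, 1]
Peg 1: [2]
Peg 2: []
Peg 3: [4]

After move 5 (0->2):
Peg 0: [5, 3]
Peg 1: [2]
Peg 2: [1]
Peg 3: [4]

After move 6 (1->3):
Peg 0: [5, 3]
Peg 1: []
Peg 2: [1]
Peg 3: [4, 2]

After move 7 (2->1):
Peg 0: [5, 3]
Peg 1: [1]
Peg 2: []
Peg 3: [4, 2]

After move 8 (1->0):
Peg 0: [5, 3, 1]
Peg 1: []
Peg 2: []
Peg 3: [4, 2]

After move 9 (3->2):
Peg 0: [5, 3, 1]
Peg 1: []
Peg 2: [2]
Peg 3: [4]

After move 10 (3->1):
Peg 0: [5, 3, 1]
Peg 1: [4]
Peg 2: [2]
Peg 3: []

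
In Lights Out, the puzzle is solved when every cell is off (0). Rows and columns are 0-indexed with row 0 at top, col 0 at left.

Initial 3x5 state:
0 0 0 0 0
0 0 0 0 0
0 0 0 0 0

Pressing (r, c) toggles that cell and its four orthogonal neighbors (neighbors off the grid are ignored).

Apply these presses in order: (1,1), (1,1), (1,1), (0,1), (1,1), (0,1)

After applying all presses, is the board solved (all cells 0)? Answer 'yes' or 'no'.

Answer: yes

Derivation:
After press 1 at (1,1):
0 1 0 0 0
1 1 1 0 0
0 1 0 0 0

After press 2 at (1,1):
0 0 0 0 0
0 0 0 0 0
0 0 0 0 0

After press 3 at (1,1):
0 1 0 0 0
1 1 1 0 0
0 1 0 0 0

After press 4 at (0,1):
1 0 1 0 0
1 0 1 0 0
0 1 0 0 0

After press 5 at (1,1):
1 1 1 0 0
0 1 0 0 0
0 0 0 0 0

After press 6 at (0,1):
0 0 0 0 0
0 0 0 0 0
0 0 0 0 0

Lights still on: 0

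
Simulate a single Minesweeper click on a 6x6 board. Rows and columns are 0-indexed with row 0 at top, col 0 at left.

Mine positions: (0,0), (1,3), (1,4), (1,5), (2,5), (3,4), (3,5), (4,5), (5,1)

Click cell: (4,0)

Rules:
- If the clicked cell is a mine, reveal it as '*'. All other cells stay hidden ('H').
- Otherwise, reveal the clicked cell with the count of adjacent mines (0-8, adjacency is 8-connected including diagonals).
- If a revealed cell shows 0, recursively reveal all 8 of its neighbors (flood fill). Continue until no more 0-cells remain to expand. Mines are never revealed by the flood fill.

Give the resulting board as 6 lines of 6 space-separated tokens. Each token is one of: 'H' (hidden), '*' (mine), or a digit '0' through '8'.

H H H H H H
H H H H H H
H H H H H H
H H H H H H
1 H H H H H
H H H H H H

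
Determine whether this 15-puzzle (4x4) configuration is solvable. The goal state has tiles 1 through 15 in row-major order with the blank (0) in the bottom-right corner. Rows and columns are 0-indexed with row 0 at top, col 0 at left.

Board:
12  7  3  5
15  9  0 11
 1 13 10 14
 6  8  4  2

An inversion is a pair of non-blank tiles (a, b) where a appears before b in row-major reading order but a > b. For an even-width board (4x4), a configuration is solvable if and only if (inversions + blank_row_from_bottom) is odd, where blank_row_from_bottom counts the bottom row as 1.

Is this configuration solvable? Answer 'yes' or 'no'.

Inversions: 61
Blank is in row 1 (0-indexed from top), which is row 3 counting from the bottom (bottom = 1).
61 + 3 = 64, which is even, so the puzzle is not solvable.

Answer: no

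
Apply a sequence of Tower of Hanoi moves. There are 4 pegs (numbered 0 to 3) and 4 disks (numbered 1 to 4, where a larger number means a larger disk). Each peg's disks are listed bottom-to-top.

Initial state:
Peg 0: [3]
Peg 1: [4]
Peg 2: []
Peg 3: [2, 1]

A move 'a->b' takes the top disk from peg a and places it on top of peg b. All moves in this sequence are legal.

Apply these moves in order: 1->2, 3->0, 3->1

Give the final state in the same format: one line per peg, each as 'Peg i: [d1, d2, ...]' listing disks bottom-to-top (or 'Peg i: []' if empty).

After move 1 (1->2):
Peg 0: [3]
Peg 1: []
Peg 2: [4]
Peg 3: [2, 1]

After move 2 (3->0):
Peg 0: [3, 1]
Peg 1: []
Peg 2: [4]
Peg 3: [2]

After move 3 (3->1):
Peg 0: [3, 1]
Peg 1: [2]
Peg 2: [4]
Peg 3: []

Answer: Peg 0: [3, 1]
Peg 1: [2]
Peg 2: [4]
Peg 3: []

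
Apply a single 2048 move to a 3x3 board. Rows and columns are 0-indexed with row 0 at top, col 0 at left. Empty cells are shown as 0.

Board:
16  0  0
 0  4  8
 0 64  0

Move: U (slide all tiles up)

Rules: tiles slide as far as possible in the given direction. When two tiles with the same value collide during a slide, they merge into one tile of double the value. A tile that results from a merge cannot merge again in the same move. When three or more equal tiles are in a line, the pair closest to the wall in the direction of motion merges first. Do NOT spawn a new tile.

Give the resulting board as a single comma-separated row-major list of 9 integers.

Answer: 16, 4, 8, 0, 64, 0, 0, 0, 0

Derivation:
Slide up:
col 0: [16, 0, 0] -> [16, 0, 0]
col 1: [0, 4, 64] -> [4, 64, 0]
col 2: [0, 8, 0] -> [8, 0, 0]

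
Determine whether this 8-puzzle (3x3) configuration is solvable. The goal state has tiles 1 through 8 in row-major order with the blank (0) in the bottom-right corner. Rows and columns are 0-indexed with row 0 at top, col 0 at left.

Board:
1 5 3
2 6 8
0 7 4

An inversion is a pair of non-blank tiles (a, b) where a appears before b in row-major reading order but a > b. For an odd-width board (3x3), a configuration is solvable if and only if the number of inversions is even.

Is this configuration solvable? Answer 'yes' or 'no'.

Inversions (pairs i<j in row-major order where tile[i] > tile[j] > 0): 8
8 is even, so the puzzle is solvable.

Answer: yes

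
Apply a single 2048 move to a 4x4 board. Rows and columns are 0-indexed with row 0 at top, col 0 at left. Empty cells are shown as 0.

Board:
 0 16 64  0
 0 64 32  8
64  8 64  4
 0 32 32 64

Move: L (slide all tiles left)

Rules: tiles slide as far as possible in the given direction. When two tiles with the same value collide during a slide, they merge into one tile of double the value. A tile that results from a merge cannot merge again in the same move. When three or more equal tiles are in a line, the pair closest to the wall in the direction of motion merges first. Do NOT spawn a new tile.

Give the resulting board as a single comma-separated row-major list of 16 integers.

Slide left:
row 0: [0, 16, 64, 0] -> [16, 64, 0, 0]
row 1: [0, 64, 32, 8] -> [64, 32, 8, 0]
row 2: [64, 8, 64, 4] -> [64, 8, 64, 4]
row 3: [0, 32, 32, 64] -> [64, 64, 0, 0]

Answer: 16, 64, 0, 0, 64, 32, 8, 0, 64, 8, 64, 4, 64, 64, 0, 0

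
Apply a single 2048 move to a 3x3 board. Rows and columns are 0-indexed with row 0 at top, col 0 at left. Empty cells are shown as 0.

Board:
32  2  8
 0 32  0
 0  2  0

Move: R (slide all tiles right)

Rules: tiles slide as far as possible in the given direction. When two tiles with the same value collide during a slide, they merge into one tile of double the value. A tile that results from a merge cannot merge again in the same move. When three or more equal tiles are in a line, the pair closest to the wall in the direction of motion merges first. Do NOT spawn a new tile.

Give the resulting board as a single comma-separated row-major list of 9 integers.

Slide right:
row 0: [32, 2, 8] -> [32, 2, 8]
row 1: [0, 32, 0] -> [0, 0, 32]
row 2: [0, 2, 0] -> [0, 0, 2]

Answer: 32, 2, 8, 0, 0, 32, 0, 0, 2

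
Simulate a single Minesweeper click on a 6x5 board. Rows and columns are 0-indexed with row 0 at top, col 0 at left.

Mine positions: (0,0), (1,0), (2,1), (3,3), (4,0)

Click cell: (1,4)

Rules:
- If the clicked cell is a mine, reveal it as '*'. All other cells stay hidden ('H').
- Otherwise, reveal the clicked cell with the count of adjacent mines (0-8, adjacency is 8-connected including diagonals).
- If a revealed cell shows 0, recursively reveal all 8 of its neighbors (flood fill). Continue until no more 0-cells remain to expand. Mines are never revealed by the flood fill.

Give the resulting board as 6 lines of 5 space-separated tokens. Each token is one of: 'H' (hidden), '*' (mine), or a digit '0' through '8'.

H 2 0 0 0
H 3 1 0 0
H H 2 1 1
H H H H H
H H H H H
H H H H H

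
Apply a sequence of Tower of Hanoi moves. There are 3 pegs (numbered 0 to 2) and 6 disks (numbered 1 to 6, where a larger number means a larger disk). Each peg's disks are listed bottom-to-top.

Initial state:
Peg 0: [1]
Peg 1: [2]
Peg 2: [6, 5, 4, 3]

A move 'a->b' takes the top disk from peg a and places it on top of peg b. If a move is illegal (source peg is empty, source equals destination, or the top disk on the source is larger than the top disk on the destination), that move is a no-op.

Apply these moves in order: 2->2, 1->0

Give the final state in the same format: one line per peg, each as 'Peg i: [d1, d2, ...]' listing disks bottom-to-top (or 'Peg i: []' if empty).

After move 1 (2->2):
Peg 0: [1]
Peg 1: [2]
Peg 2: [6, 5, 4, 3]

After move 2 (1->0):
Peg 0: [1]
Peg 1: [2]
Peg 2: [6, 5, 4, 3]

Answer: Peg 0: [1]
Peg 1: [2]
Peg 2: [6, 5, 4, 3]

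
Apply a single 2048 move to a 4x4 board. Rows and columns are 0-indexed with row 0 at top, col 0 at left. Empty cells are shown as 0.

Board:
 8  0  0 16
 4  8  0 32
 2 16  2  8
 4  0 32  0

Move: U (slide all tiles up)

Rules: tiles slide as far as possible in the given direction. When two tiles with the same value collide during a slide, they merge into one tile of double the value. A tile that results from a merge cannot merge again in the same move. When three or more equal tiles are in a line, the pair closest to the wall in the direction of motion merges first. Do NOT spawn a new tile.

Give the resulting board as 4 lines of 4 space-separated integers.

Slide up:
col 0: [8, 4, 2, 4] -> [8, 4, 2, 4]
col 1: [0, 8, 16, 0] -> [8, 16, 0, 0]
col 2: [0, 0, 2, 32] -> [2, 32, 0, 0]
col 3: [16, 32, 8, 0] -> [16, 32, 8, 0]

Answer:  8  8  2 16
 4 16 32 32
 2  0  0  8
 4  0  0  0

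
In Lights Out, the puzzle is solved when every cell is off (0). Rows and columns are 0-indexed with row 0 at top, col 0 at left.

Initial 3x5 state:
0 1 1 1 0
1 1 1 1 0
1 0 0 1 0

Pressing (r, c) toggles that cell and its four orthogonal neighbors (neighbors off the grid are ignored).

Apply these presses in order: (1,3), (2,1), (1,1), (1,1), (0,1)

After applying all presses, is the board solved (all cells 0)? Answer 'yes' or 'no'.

After press 1 at (1,3):
0 1 1 0 0
1 1 0 0 1
1 0 0 0 0

After press 2 at (2,1):
0 1 1 0 0
1 0 0 0 1
0 1 1 0 0

After press 3 at (1,1):
0 0 1 0 0
0 1 1 0 1
0 0 1 0 0

After press 4 at (1,1):
0 1 1 0 0
1 0 0 0 1
0 1 1 0 0

After press 5 at (0,1):
1 0 0 0 0
1 1 0 0 1
0 1 1 0 0

Lights still on: 6

Answer: no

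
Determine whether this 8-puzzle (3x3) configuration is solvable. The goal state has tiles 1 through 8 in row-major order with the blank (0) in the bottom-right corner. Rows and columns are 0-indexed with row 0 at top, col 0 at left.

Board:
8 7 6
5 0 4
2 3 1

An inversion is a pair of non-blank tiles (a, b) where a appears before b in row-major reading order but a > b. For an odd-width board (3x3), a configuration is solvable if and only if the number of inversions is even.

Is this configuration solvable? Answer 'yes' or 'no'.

Answer: no

Derivation:
Inversions (pairs i<j in row-major order where tile[i] > tile[j] > 0): 27
27 is odd, so the puzzle is not solvable.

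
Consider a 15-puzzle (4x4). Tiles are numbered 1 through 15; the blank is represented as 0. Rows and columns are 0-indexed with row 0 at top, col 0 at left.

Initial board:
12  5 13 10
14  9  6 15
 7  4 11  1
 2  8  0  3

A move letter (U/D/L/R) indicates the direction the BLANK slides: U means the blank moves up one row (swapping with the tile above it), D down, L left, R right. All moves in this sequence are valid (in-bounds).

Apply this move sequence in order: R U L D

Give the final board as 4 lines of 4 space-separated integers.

Answer: 12  5 13 10
14  9  6 15
 7  4  3 11
 2  8  0  1

Derivation:
After move 1 (R):
12  5 13 10
14  9  6 15
 7  4 11  1
 2  8  3  0

After move 2 (U):
12  5 13 10
14  9  6 15
 7  4 11  0
 2  8  3  1

After move 3 (L):
12  5 13 10
14  9  6 15
 7  4  0 11
 2  8  3  1

After move 4 (D):
12  5 13 10
14  9  6 15
 7  4  3 11
 2  8  0  1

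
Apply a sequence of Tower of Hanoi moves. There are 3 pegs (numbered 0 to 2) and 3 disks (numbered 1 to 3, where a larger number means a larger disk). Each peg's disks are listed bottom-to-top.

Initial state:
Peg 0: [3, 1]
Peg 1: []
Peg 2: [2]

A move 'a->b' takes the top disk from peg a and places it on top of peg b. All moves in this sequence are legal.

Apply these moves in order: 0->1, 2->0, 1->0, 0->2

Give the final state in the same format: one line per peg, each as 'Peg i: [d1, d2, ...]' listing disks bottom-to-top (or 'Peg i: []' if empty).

Answer: Peg 0: [3, 2]
Peg 1: []
Peg 2: [1]

Derivation:
After move 1 (0->1):
Peg 0: [3]
Peg 1: [1]
Peg 2: [2]

After move 2 (2->0):
Peg 0: [3, 2]
Peg 1: [1]
Peg 2: []

After move 3 (1->0):
Peg 0: [3, 2, 1]
Peg 1: []
Peg 2: []

After move 4 (0->2):
Peg 0: [3, 2]
Peg 1: []
Peg 2: [1]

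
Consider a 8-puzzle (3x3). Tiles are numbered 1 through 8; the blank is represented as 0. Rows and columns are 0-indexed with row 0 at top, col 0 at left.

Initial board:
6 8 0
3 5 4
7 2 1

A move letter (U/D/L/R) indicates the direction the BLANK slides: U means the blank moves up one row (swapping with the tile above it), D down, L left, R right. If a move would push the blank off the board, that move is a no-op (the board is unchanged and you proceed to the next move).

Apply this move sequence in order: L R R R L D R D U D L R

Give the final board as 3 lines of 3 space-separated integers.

Answer: 6 5 8
3 4 1
7 2 0

Derivation:
After move 1 (L):
6 0 8
3 5 4
7 2 1

After move 2 (R):
6 8 0
3 5 4
7 2 1

After move 3 (R):
6 8 0
3 5 4
7 2 1

After move 4 (R):
6 8 0
3 5 4
7 2 1

After move 5 (L):
6 0 8
3 5 4
7 2 1

After move 6 (D):
6 5 8
3 0 4
7 2 1

After move 7 (R):
6 5 8
3 4 0
7 2 1

After move 8 (D):
6 5 8
3 4 1
7 2 0

After move 9 (U):
6 5 8
3 4 0
7 2 1

After move 10 (D):
6 5 8
3 4 1
7 2 0

After move 11 (L):
6 5 8
3 4 1
7 0 2

After move 12 (R):
6 5 8
3 4 1
7 2 0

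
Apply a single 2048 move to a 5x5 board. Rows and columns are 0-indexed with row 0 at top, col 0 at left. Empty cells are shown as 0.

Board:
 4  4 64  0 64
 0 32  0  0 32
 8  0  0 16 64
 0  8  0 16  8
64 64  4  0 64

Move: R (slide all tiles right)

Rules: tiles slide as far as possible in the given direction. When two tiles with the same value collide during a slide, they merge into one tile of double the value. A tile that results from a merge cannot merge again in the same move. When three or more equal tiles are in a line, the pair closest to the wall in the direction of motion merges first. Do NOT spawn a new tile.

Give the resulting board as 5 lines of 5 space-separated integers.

Slide right:
row 0: [4, 4, 64, 0, 64] -> [0, 0, 0, 8, 128]
row 1: [0, 32, 0, 0, 32] -> [0, 0, 0, 0, 64]
row 2: [8, 0, 0, 16, 64] -> [0, 0, 8, 16, 64]
row 3: [0, 8, 0, 16, 8] -> [0, 0, 8, 16, 8]
row 4: [64, 64, 4, 0, 64] -> [0, 0, 128, 4, 64]

Answer:   0   0   0   8 128
  0   0   0   0  64
  0   0   8  16  64
  0   0   8  16   8
  0   0 128   4  64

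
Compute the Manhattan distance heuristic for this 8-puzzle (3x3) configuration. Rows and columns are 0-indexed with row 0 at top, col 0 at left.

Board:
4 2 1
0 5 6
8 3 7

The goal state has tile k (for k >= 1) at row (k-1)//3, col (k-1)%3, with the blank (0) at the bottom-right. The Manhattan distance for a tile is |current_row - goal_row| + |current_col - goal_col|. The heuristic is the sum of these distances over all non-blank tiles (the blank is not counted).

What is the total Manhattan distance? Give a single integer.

Answer: 9

Derivation:
Tile 4: (0,0)->(1,0) = 1
Tile 2: (0,1)->(0,1) = 0
Tile 1: (0,2)->(0,0) = 2
Tile 5: (1,1)->(1,1) = 0
Tile 6: (1,2)->(1,2) = 0
Tile 8: (2,0)->(2,1) = 1
Tile 3: (2,1)->(0,2) = 3
Tile 7: (2,2)->(2,0) = 2
Sum: 1 + 0 + 2 + 0 + 0 + 1 + 3 + 2 = 9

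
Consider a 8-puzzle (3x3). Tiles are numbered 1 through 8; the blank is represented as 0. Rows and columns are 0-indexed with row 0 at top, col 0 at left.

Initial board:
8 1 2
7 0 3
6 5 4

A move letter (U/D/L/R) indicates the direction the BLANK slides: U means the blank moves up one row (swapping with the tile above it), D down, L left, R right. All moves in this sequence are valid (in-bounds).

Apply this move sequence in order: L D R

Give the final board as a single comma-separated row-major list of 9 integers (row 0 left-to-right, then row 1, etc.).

Answer: 8, 1, 2, 6, 7, 3, 5, 0, 4

Derivation:
After move 1 (L):
8 1 2
0 7 3
6 5 4

After move 2 (D):
8 1 2
6 7 3
0 5 4

After move 3 (R):
8 1 2
6 7 3
5 0 4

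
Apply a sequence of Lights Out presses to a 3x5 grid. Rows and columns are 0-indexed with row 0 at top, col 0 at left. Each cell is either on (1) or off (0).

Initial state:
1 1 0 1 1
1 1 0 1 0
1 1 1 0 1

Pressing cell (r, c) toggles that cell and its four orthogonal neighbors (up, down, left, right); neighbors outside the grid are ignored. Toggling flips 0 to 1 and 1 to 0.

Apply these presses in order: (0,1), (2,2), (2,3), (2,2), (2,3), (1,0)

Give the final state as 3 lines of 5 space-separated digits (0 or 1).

Answer: 1 0 1 1 1
0 1 0 1 0
0 1 1 0 1

Derivation:
After press 1 at (0,1):
0 0 1 1 1
1 0 0 1 0
1 1 1 0 1

After press 2 at (2,2):
0 0 1 1 1
1 0 1 1 0
1 0 0 1 1

After press 3 at (2,3):
0 0 1 1 1
1 0 1 0 0
1 0 1 0 0

After press 4 at (2,2):
0 0 1 1 1
1 0 0 0 0
1 1 0 1 0

After press 5 at (2,3):
0 0 1 1 1
1 0 0 1 0
1 1 1 0 1

After press 6 at (1,0):
1 0 1 1 1
0 1 0 1 0
0 1 1 0 1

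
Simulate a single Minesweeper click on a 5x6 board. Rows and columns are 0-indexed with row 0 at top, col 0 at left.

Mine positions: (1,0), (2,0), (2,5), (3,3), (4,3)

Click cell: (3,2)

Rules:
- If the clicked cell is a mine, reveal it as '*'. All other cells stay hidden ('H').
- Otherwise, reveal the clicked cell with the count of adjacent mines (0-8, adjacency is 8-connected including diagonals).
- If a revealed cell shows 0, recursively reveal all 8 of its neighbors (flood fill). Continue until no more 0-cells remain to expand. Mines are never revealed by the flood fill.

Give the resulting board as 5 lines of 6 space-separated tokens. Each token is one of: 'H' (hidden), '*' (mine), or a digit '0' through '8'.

H H H H H H
H H H H H H
H H H H H H
H H 2 H H H
H H H H H H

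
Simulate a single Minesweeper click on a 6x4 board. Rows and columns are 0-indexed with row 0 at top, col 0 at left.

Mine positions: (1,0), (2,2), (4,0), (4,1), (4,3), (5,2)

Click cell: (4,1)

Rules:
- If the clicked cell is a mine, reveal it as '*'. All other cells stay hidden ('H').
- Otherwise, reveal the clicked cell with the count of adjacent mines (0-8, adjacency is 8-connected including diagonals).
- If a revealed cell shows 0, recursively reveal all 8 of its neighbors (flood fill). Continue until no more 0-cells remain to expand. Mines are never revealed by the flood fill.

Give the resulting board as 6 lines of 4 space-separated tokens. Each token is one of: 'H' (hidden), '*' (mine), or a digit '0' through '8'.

H H H H
H H H H
H H H H
H H H H
H * H H
H H H H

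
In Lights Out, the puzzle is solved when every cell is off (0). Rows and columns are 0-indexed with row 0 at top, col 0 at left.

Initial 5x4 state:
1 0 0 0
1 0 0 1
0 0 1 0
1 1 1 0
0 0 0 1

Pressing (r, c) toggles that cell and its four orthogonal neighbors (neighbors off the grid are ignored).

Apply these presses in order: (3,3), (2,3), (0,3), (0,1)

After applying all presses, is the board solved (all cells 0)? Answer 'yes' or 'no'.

After press 1 at (3,3):
1 0 0 0
1 0 0 1
0 0 1 1
1 1 0 1
0 0 0 0

After press 2 at (2,3):
1 0 0 0
1 0 0 0
0 0 0 0
1 1 0 0
0 0 0 0

After press 3 at (0,3):
1 0 1 1
1 0 0 1
0 0 0 0
1 1 0 0
0 0 0 0

After press 4 at (0,1):
0 1 0 1
1 1 0 1
0 0 0 0
1 1 0 0
0 0 0 0

Lights still on: 7

Answer: no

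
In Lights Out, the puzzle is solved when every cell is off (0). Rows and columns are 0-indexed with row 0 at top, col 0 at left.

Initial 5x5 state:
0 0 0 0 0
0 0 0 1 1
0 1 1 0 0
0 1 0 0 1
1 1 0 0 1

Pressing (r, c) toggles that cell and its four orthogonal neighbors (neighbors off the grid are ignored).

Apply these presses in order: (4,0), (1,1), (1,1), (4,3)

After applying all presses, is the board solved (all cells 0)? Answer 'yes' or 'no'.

Answer: no

Derivation:
After press 1 at (4,0):
0 0 0 0 0
0 0 0 1 1
0 1 1 0 0
1 1 0 0 1
0 0 0 0 1

After press 2 at (1,1):
0 1 0 0 0
1 1 1 1 1
0 0 1 0 0
1 1 0 0 1
0 0 0 0 1

After press 3 at (1,1):
0 0 0 0 0
0 0 0 1 1
0 1 1 0 0
1 1 0 0 1
0 0 0 0 1

After press 4 at (4,3):
0 0 0 0 0
0 0 0 1 1
0 1 1 0 0
1 1 0 1 1
0 0 1 1 0

Lights still on: 10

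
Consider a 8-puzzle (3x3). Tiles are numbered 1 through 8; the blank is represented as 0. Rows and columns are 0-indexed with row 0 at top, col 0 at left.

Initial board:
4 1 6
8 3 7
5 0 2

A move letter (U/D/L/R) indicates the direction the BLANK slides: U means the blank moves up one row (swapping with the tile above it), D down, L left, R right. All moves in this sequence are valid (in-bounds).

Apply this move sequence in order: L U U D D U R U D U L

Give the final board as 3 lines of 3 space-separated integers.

After move 1 (L):
4 1 6
8 3 7
0 5 2

After move 2 (U):
4 1 6
0 3 7
8 5 2

After move 3 (U):
0 1 6
4 3 7
8 5 2

After move 4 (D):
4 1 6
0 3 7
8 5 2

After move 5 (D):
4 1 6
8 3 7
0 5 2

After move 6 (U):
4 1 6
0 3 7
8 5 2

After move 7 (R):
4 1 6
3 0 7
8 5 2

After move 8 (U):
4 0 6
3 1 7
8 5 2

After move 9 (D):
4 1 6
3 0 7
8 5 2

After move 10 (U):
4 0 6
3 1 7
8 5 2

After move 11 (L):
0 4 6
3 1 7
8 5 2

Answer: 0 4 6
3 1 7
8 5 2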